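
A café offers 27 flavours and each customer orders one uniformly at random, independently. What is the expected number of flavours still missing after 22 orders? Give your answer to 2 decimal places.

For each flavour, P(unseen after 22) = (26/27)^22 = 0.436.
By linearity of expectation, E[unseen] = 27·(26/27)^22 = 11.770.

11.77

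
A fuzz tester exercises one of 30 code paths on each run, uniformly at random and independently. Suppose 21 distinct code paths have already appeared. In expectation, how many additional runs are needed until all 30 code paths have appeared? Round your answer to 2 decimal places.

From k distinct to k+1 distinct takes on average 30/(30-k) runs.
Sum over k = 21,...,29: E = 30/9 + 30/8 + 30/7 + ... + 30/2 + 30/1 = 84.869.

84.87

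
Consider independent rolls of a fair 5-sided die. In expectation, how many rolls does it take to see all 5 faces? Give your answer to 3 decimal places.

The wait to go from k to k+1 distinct faces is geometric with mean 5/(5-k).
E[T] = 5/5 + 5/4 + 5/3 + 5/2 + 5/1 = 5·H_{5}.
H_{5} = 2.2833, so E[T] = 11.4167.

11.417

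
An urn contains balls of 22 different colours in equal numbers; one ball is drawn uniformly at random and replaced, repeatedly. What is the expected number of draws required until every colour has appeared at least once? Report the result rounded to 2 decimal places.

81.20

After k distinct colours have appeared, the next draw gives a new one with probability (22-k)/22, so the expected wait for the (k+1)-th is 22/(22-k).
E[T] = 22/22 + 22/21 + 22/20 + ... + 22/2 + 22/1 = 22·H_{22}.
H_{22} = 3.691, so E[T] = 81.198.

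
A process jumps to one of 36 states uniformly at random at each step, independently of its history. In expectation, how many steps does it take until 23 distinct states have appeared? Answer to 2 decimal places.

Going from k to k+1 distinct takes a geometric number of steps with mean 36/(36-k).
Sum over k = 0,...,22: E = 36/36 + 36/35 + 36/34 + ... + 36/15 + 36/14 = 35.799.

35.80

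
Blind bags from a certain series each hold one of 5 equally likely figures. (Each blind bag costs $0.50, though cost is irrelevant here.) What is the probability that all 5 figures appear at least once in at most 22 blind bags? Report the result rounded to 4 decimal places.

By inclusion–exclusion over which figures are missing,
P(all seen) = Σ_{j=0}^{5} (-1)^j C(5,j)((5-j)/5)^22
= 1.00000 - 0.03689 + 0.00013 - 0.00000 + 0.00000 - 0.00000
= 0.96324.

0.9632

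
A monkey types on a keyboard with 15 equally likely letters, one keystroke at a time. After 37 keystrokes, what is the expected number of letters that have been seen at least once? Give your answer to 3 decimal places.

For each letter, P(seen in 37 keystrokes) = 1 - (14/15)^37 = 0.9221.
By linearity of expectation, E[distinct seen] = 15·(1 - (14/15)^37) = 13.8320.

13.832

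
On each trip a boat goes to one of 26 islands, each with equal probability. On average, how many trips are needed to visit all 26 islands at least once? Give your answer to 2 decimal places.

100.21

After k distinct islands have appeared, the next trip gives a new one with probability (26-k)/26, so the expected wait for the (k+1)-th is 26/(26-k).
E[T] = 26/26 + 26/25 + 26/24 + ... + 26/2 + 26/1 = 26·H_{26}.
H_{26} = 3.854, so E[T] = 100.215.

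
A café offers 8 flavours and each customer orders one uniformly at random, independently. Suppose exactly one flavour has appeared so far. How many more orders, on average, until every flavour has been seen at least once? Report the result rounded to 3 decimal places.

20.743

The wait to go from k to k+1 distinct flavours is geometric with mean 8/(8-k).
Sum over k = 1,...,7: E = 8/7 + 8/6 + 8/5 + ... + 8/2 + 8/1 = 20.7429.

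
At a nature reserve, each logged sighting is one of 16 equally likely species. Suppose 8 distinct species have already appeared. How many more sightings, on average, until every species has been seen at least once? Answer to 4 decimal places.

43.4857

The wait to go from k to k+1 distinct species is geometric with mean 16/(16-k).
Sum over k = 8,...,15: E = 16/8 + 16/7 + 16/6 + ... + 16/2 + 16/1 = 43.48571.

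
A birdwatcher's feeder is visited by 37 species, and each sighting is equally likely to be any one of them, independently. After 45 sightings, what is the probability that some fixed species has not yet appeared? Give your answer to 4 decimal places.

0.2914

On each sighting the fixed species fails to appear with probability 36/37.
P(still missing after 45) = (36/37)^45 = 0.29143.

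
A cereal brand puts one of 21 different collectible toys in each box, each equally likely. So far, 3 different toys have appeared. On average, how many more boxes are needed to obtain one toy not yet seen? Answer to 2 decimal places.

The number of boxes until the next new toy is geometric with success probability 18/21, so its mean is 21/18.
E = 21/18 = 1.167.

1.17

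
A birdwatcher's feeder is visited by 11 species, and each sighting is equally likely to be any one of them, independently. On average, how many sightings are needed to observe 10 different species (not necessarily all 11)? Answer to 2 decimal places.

22.22

Going from k to k+1 distinct takes a geometric number of sightings with mean 11/(11-k).
Sum over k = 0,...,9: E = 11/11 + 11/10 + 11/9 + ... + 11/3 + 11/2 = 22.219.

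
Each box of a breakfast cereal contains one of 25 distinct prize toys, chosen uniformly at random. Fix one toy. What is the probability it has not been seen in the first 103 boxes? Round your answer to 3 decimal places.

Each box misses the fixed toy with probability (25-1)/25 = 24/25, independently.
P(still missing after 103) = (24/25)^103 = 0.0149.

0.015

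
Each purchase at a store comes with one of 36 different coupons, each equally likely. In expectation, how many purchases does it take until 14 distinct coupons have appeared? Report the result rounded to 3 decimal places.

With k distinct coupons already seen, the next new one arrives after an expected 36/(36-k) purchases.
Sum over k = 0,...,13: E = 36/36 + 36/35 + 36/34 + ... + 36/24 + 36/23 = 17.4149.

17.415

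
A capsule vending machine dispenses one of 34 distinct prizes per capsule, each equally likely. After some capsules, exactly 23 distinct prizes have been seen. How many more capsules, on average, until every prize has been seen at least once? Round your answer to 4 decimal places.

102.6758

The wait to go from k to k+1 distinct prizes is geometric with mean 34/(34-k).
Sum over k = 23,...,33: E = 34/11 + 34/10 + 34/9 + ... + 34/2 + 34/1 = 102.67583.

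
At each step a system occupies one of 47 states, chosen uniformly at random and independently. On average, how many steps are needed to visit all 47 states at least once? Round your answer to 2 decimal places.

208.58

After k distinct states have appeared, the next step gives a new one with probability (47-k)/47, so the expected wait for the (k+1)-th is 47/(47-k).
E[T] = 47/47 + 47/46 + 47/45 + ... + 47/2 + 47/1 = 47·H_{47}.
H_{47} = 4.438, so E[T] = 208.584.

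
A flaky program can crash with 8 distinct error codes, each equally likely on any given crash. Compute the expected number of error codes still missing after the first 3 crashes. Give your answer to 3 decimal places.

5.359

For each error code, P(unseen after 3) = (7/8)^3 = 0.6699.
By linearity of expectation, E[unseen] = 8·(7/8)^3 = 5.3594.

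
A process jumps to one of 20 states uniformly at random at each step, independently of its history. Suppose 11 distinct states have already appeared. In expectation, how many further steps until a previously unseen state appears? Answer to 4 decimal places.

2.2222

The number of steps until the next new state is geometric with success probability 9/20, so its mean is 20/9.
E = 20/9 = 2.22222.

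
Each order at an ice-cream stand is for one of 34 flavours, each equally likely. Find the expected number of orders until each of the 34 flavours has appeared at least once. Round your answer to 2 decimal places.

The wait to go from k to k+1 distinct flavours is geometric with mean 34/(34-k).
E[T] = 34/34 + 34/33 + 34/32 + ... + 34/2 + 34/1 = 34·H_{34}.
H_{34} = 4.118, so E[T] = 140.019.

140.02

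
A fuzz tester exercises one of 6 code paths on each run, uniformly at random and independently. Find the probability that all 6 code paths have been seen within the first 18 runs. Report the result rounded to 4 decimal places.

By inclusion–exclusion over which code paths are missing,
P(all seen) = Σ_{j=0}^{6} (-1)^j C(6,j)((6-j)/6)^18
= 1.00000 - 0.22537 + 0.01015 - 0.00008 + 0.00000 - 0.00000 + 0.00000
= 0.78471.

0.7847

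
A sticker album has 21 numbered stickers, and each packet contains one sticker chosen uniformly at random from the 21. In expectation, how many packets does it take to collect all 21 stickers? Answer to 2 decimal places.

76.55

The wait to go from k to k+1 distinct stickers is geometric with mean 21/(21-k).
E[T] = 21/21 + 21/20 + 21/19 + ... + 21/2 + 21/1 = 21·H_{21}.
H_{21} = 3.645, so E[T] = 76.553.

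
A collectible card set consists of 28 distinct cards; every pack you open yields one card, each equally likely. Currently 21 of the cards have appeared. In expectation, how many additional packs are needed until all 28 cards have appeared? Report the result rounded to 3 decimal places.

72.600

With k distinct cards already seen, the next new one takes an expected 28/(28-k) packs.
Sum over k = 21,...,27: E = 28/7 + 28/6 + 28/5 + ... + 28/2 + 28/1 = 72.6000.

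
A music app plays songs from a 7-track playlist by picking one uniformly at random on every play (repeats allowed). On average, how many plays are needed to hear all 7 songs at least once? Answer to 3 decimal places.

The wait to go from k to k+1 distinct songs is geometric with mean 7/(7-k).
E[T] = 7/7 + 7/6 + 7/5 + ... + 7/2 + 7/1 = 7·H_{7}.
H_{7} = 2.5929, so E[T] = 18.1500.

18.150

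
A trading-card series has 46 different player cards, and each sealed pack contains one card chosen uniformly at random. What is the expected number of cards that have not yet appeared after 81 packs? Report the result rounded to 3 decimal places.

7.755

For each card, P(unseen after 81) = (45/46)^81 = 0.1686.
By linearity of expectation, E[unseen] = 46·(45/46)^81 = 7.7551.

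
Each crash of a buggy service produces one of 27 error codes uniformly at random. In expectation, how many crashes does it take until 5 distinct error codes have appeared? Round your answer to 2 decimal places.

With k distinct error codes already seen, the next new one arrives after an expected 27/(27-k) crashes.
Sum over k = 0,...,4: E = 27/27 + 27/26 + 27/25 + 27/24 + 27/23 = 5.417.

5.42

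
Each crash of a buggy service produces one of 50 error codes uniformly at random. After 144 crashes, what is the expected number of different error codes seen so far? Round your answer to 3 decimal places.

47.274

For each error code, P(seen in 144 crashes) = 1 - (49/50)^144 = 0.9455.
By linearity of expectation, E[distinct seen] = 50·(1 - (49/50)^144) = 47.2740.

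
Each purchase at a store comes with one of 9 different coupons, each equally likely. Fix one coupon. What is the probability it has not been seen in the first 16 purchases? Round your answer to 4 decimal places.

0.1519

Each purchase misses the fixed coupon with probability (9-1)/9 = 8/9, independently.
P(still missing after 16) = (8/9)^16 = 0.15190.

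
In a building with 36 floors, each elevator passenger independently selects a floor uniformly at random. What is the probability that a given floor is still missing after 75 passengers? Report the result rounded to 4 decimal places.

0.1209

On each passenger the fixed floor fails to appear with probability 35/36.
P(still missing after 75) = (35/36)^75 = 0.12090.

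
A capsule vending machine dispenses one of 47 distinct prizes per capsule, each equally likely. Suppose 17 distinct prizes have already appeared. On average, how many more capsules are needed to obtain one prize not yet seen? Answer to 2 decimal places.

Each capsule yields a new prize with probability (47-17)/47 = 30/47, so the wait is geometric with mean 47/30.
E = 47/30 = 1.567.

1.57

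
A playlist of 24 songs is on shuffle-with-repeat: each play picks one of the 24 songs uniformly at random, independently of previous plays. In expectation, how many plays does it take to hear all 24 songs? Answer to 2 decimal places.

After k distinct songs have appeared, the next play gives a new one with probability (24-k)/24, so the expected wait for the (k+1)-th is 24/(24-k).
E[T] = 24/24 + 24/23 + 24/22 + ... + 24/2 + 24/1 = 24·H_{24}.
H_{24} = 3.776, so E[T] = 90.623.

90.62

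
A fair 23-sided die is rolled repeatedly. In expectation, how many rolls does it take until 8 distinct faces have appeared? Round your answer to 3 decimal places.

9.569

With k distinct faces already seen, the next new one arrives after an expected 23/(23-k) rolls.
Sum over k = 0,...,7: E = 23/23 + 23/22 + 23/21 + ... + 23/17 + 23/16 = 9.5694.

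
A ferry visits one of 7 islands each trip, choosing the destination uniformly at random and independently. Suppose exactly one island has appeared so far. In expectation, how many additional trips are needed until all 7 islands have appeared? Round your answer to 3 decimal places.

The wait to go from k to k+1 distinct islands is geometric with mean 7/(7-k).
Sum over k = 1,...,6: E = 7/6 + 7/5 + 7/4 + 7/3 + 7/2 + 7/1 = 17.1500.

17.150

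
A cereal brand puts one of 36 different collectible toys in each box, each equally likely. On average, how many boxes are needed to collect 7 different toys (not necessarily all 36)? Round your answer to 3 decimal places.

Going from k to k+1 distinct takes a geometric number of boxes with mean 36/(36-k).
Sum over k = 0,...,6: E = 36/36 + 36/35 + 36/34 + ... + 36/31 + 36/30 = 7.6646.

7.665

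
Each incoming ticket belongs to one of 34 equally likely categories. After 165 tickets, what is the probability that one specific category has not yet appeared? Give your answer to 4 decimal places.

Each ticket misses the fixed category with probability (34-1)/34 = 33/34, independently.
P(still missing after 165) = (33/34)^165 = 0.00726.

0.0073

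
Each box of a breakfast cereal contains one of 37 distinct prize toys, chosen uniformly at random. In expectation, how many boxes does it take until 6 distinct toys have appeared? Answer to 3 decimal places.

With k distinct toys already seen, the next new one arrives after an expected 37/(37-k) boxes.
Sum over k = 0,...,5: E = 37/37 + 37/36 + 37/35 + 37/34 + 37/33 + 37/32 = 6.4506.

6.451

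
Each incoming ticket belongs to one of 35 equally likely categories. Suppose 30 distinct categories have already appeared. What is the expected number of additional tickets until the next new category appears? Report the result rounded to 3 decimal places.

The number of tickets until the next new category is geometric with success probability 5/35, so its mean is 35/5.
E = 35/5 = 7.0000.

7.000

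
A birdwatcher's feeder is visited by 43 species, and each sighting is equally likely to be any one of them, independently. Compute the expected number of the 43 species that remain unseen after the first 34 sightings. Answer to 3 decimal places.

19.320

For each species, P(unseen after 34) = (42/43)^34 = 0.4493.
By linearity of expectation, E[unseen] = 43·(42/43)^34 = 19.3204.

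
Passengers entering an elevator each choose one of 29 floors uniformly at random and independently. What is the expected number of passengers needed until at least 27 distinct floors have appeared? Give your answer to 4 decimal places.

Going from k to k+1 distinct takes a geometric number of passengers with mean 29/(29-k).
Sum over k = 0,...,26: E = 29/29 + 29/28 + 29/27 + ... + 29/4 + 29/3 = 71.38796.

71.3880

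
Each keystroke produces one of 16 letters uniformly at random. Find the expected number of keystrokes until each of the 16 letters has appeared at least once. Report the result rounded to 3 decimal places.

After k distinct letters have appeared, the next keystroke gives a new one with probability (16-k)/16, so the expected wait for the (k+1)-th is 16/(16-k).
E[T] = 16/16 + 16/15 + 16/14 + ... + 16/2 + 16/1 = 16·H_{16}.
H_{16} = 3.3807, so E[T] = 54.0917.

54.092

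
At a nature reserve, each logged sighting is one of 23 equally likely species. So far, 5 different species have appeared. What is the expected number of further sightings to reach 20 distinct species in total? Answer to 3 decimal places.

38.221

From k distinct to k+1 distinct takes on average 23/(23-k) sightings.
Sum over k = 5,...,19: E = 23/18 + 23/17 + 23/16 + ... + 23/5 + 23/4 = 38.2208.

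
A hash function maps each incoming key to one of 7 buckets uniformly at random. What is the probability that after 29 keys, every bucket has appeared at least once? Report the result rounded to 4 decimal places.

By inclusion–exclusion over which buckets are missing,
P(all seen) = Σ_{j=0}^{7} (-1)^j C(7,j)((7-j)/7)^29
= 1.00000 - 0.08010 + 0.00121 - 0.00000 + 0.00000 - 0.00000 + 0.00000 - 0.00000
= 0.92111.

0.9211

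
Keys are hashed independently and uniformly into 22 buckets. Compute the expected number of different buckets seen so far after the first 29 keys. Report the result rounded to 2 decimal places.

For each bucket, P(seen in 29 keys) = 1 - (21/22)^29 = 0.741.
By linearity of expectation, E[distinct seen] = 22·(1 - (21/22)^29) = 16.291.

16.29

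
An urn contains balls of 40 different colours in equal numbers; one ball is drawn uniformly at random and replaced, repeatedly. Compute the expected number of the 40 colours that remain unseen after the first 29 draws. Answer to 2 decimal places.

19.20

For each colour, P(unseen after 29) = (39/40)^29 = 0.480.
By linearity of expectation, E[unseen] = 40·(39/40)^29 = 19.195.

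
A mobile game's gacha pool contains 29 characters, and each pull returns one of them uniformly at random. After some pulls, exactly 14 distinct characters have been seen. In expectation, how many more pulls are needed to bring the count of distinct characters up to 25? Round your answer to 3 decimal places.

35.812

The wait to go from k to k+1 distinct characters is geometric with mean 29/(29-k).
Sum over k = 14,...,24: E = 29/15 + 29/14 + 29/13 + ... + 29/6 + 29/5 = 35.8120.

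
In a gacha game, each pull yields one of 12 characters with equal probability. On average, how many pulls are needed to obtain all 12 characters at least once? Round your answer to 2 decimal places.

The wait to go from k to k+1 distinct characters is geometric with mean 12/(12-k).
E[T] = 12/12 + 12/11 + 12/10 + ... + 12/2 + 12/1 = 12·H_{12}.
H_{12} = 3.103, so E[T] = 37.239.

37.24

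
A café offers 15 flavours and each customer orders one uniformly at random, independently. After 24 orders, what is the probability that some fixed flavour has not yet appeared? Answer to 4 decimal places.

On each order the fixed flavour fails to appear with probability 14/15.
P(still missing after 24) = (14/15)^24 = 0.19093.

0.1909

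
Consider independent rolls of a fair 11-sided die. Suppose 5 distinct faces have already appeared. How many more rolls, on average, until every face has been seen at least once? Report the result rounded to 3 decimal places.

With k distinct faces already seen, the next new one takes an expected 11/(11-k) rolls.
Sum over k = 5,...,10: E = 11/6 + 11/5 + 11/4 + 11/3 + 11/2 + 11/1 = 26.9500.

26.950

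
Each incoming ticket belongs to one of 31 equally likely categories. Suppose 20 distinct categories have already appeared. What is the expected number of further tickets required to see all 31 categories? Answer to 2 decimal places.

From k distinct to k+1 distinct takes on average 31/(31-k) tickets.
Sum over k = 20,...,30: E = 31/11 + 31/10 + 31/9 + ... + 31/2 + 31/1 = 93.616.

93.62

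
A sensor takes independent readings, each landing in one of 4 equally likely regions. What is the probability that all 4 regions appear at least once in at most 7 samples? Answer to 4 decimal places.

Let A_i be the event that region i is missing after 7 samples. By inclusion–exclusion on the A_i,
P(all seen) = Σ_{j=0}^{4} (-1)^j C(4,j)((4-j)/4)^7
= 1.00000 - 0.53394 + 0.04688 - 0.00024 + 0.00000
= 0.51270.

0.5127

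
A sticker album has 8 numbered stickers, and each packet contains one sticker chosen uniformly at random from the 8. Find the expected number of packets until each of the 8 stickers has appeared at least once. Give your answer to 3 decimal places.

21.743

After k distinct stickers have appeared, the next packet gives a new one with probability (8-k)/8, so the expected wait for the (k+1)-th is 8/(8-k).
E[T] = 8/8 + 8/7 + 8/6 + ... + 8/2 + 8/1 = 8·H_{8}.
H_{8} = 2.7179, so E[T] = 21.7429.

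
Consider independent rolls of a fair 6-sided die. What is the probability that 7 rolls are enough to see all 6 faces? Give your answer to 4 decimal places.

0.0540

By inclusion–exclusion over which faces are missing,
P(all seen) = Σ_{j=0}^{6} (-1)^j C(6,j)((6-j)/6)^7
= 1.00000 - 1.67449 + 0.87791 - 0.15625 + 0.00686 - 0.00002 + 0.00000
= 0.05401.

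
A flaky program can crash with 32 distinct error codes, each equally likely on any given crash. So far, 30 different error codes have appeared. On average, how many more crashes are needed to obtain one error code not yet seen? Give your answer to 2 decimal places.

16.00

Each crash yields a new error code with probability (32-30)/32 = 2/32, so the wait is geometric with mean 32/2.
E = 32/2 = 16.000.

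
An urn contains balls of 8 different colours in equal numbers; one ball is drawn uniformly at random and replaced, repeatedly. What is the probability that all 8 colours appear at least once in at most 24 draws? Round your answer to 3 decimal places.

Let A_i be the event that colour i is missing after 24 draws. By inclusion–exclusion on the A_i,
P(all seen) = Σ_{j=0}^{8} (-1)^j C(8,j)((8-j)/8)^24
= 1.0000 - 0.3246 + 0.0281 - 0.0007 + 0.0000 - 0.0000 + 0.0000 - 0.0000 + 0.0000
= 0.7028.

0.703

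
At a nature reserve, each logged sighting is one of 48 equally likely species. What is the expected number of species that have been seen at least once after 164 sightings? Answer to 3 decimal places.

46.480

For each species, P(seen in 164 sightings) = 1 - (47/48)^164 = 0.9683.
By linearity of expectation, E[distinct seen] = 48·(1 - (47/48)^164) = 46.4804.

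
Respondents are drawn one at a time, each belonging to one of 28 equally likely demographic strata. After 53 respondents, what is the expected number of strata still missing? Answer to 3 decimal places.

4.074

For each stratum, P(unseen after 53) = (27/28)^53 = 0.1455.
By linearity of expectation, E[unseen] = 28·(27/28)^53 = 4.0744.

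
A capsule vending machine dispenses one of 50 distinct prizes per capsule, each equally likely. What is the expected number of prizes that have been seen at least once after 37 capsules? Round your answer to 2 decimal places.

26.32

For each prize, P(seen in 37 capsules) = 1 - (49/50)^37 = 0.526.
By linearity of expectation, E[distinct seen] = 50·(1 - (49/50)^37) = 26.323.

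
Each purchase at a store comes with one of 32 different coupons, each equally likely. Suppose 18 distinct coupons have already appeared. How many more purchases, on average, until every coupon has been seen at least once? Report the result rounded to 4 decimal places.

104.0500

The wait to go from k to k+1 distinct coupons is geometric with mean 32/(32-k).
Sum over k = 18,...,31: E = 32/14 + 32/13 + 32/12 + ... + 32/2 + 32/1 = 104.04999.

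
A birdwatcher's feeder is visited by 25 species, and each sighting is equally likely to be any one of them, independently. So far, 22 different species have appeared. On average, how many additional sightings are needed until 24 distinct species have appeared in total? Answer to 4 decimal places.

The wait to go from k to k+1 distinct species is geometric with mean 25/(25-k).
Sum over k = 22,...,23: E = 25/3 + 25/2 = 20.83333.

20.8333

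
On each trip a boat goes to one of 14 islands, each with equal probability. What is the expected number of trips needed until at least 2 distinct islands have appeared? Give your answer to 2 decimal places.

2.08

Going from k to k+1 distinct takes a geometric number of trips with mean 14/(14-k).
Sum over k = 0,...,1: E = 14/14 + 14/13 = 2.077.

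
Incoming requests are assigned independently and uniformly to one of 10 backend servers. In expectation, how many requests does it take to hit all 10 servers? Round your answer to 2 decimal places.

The wait to go from k to k+1 distinct servers is geometric with mean 10/(10-k).
E[T] = 10/10 + 10/9 + 10/8 + ... + 10/2 + 10/1 = 10·H_{10}.
H_{10} = 2.929, so E[T] = 29.290.

29.29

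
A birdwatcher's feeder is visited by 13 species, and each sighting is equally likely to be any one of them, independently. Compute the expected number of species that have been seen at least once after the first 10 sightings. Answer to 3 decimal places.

For each species, P(seen in 10 sightings) = 1 - (12/13)^10 = 0.5509.
By linearity of expectation, E[distinct seen] = 13·(1 - (12/13)^10) = 7.1612.

7.161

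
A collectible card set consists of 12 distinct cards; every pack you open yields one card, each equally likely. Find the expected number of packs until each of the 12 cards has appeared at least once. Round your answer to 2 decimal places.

After k distinct cards have appeared, the next pack gives a new one with probability (12-k)/12, so the expected wait for the (k+1)-th is 12/(12-k).
E[T] = 12/12 + 12/11 + 12/10 + ... + 12/2 + 12/1 = 12·H_{12}.
H_{12} = 3.103, so E[T] = 37.239.

37.24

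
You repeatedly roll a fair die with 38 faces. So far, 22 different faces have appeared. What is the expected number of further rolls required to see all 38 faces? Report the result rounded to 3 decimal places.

128.468

With k distinct faces already seen, the next new one takes an expected 38/(38-k) rolls.
Sum over k = 22,...,37: E = 38/16 + 38/15 + 38/14 + ... + 38/2 + 38/1 = 128.4677.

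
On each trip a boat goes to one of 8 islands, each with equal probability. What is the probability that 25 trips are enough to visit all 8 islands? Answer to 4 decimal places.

0.7366

Let A_i be the event that island i is missing after 25 trips. By inclusion–exclusion on the A_i,
P(all seen) = Σ_{j=0}^{8} (-1)^j C(8,j)((8-j)/8)^25
= 1.00000 - 0.28398 + 0.02107 - 0.00044 + 0.00000 - 0.00000 + 0.00000 - 0.00000 + 0.00000
= 0.73665.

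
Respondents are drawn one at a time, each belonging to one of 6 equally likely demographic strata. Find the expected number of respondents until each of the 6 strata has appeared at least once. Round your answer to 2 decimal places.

14.70

After k distinct strata have appeared, the next respondent gives a new one with probability (6-k)/6, so the expected wait for the (k+1)-th is 6/(6-k).
E[T] = 6/6 + 6/5 + 6/4 + 6/3 + 6/2 + 6/1 = 6·H_{6}.
H_{6} = 2.450, so E[T] = 14.700.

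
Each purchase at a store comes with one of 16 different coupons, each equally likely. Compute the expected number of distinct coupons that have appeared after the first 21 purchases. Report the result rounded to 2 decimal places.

11.87

For each coupon, P(seen in 21 purchases) = 1 - (15/16)^21 = 0.742.
By linearity of expectation, E[distinct seen] = 16·(1 - (15/16)^21) = 11.874.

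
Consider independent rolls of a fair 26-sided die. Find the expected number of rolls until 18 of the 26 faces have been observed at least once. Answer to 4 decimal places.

With k distinct faces already seen, the next new one arrives after an expected 26/(26-k) rolls.
Sum over k = 0,...,17: E = 26/26 + 26/25 + 26/24 + ... + 26/10 + 26/9 = 29.55063.

29.5506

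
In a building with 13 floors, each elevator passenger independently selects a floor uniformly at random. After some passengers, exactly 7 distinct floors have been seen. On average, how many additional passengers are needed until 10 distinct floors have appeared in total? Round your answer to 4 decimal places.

From k distinct to k+1 distinct takes on average 13/(13-k) passengers.
Sum over k = 7,...,9: E = 13/6 + 13/5 + 13/4 = 8.01667.

8.0167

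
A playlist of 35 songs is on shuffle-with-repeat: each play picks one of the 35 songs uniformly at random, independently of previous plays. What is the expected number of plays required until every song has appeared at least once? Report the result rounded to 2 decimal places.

After k distinct songs have appeared, the next play gives a new one with probability (35-k)/35, so the expected wait for the (k+1)-th is 35/(35-k).
E[T] = 35/35 + 35/34 + 35/33 + ... + 35/2 + 35/1 = 35·H_{35}.
H_{35} = 4.147, so E[T] = 145.137.

145.14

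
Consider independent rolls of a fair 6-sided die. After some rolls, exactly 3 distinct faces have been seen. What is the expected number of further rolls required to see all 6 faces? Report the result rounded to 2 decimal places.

11.00

The wait to go from k to k+1 distinct faces is geometric with mean 6/(6-k).
Sum over k = 3,...,5: E = 6/3 + 6/2 + 6/1 = 11.000.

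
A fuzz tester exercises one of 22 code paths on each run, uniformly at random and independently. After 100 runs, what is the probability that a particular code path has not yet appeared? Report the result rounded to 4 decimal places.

On each run the fixed code path fails to appear with probability 21/22.
P(still missing after 100) = (21/22)^100 = 0.00954.

0.0095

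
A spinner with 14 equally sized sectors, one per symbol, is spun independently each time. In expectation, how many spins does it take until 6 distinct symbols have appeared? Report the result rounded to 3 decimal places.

7.472

Going from k to k+1 distinct takes a geometric number of spins with mean 14/(14-k).
Sum over k = 0,...,5: E = 14/14 + 14/13 + 14/12 + 14/11 + 14/10 + 14/9 = 7.4719.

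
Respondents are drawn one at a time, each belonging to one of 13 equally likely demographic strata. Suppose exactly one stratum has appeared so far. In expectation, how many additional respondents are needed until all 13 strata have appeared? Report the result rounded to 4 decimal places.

With k distinct strata already seen, the next new one takes an expected 13/(13-k) respondents.
Sum over k = 1,...,12: E = 13/12 + 13/11 + 13/10 + ... + 13/2 + 13/1 = 40.34174.

40.3417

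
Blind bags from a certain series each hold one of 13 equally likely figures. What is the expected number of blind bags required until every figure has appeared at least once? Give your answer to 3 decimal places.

41.342

Split into phases: going from k distinct to k+1 distinct takes on average 13/(13-k) blind bags.
E[T] = 13/13 + 13/12 + 13/11 + ... + 13/2 + 13/1 = 13·H_{13}.
H_{13} = 3.1801, so E[T] = 41.3417.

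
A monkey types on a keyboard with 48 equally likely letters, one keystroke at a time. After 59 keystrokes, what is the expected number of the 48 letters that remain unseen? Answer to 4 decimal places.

13.8606

For each letter, P(unseen after 59) = (47/48)^59 = 0.28876.
By linearity of expectation, E[unseen] = 48·(47/48)^59 = 13.86059.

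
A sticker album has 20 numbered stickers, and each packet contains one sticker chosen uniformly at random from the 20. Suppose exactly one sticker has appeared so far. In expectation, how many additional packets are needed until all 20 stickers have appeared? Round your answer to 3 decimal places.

From k distinct to k+1 distinct takes on average 20/(20-k) packets.
Sum over k = 1,...,19: E = 20/19 + 20/18 + 20/17 + ... + 20/2 + 20/1 = 70.9548.

70.955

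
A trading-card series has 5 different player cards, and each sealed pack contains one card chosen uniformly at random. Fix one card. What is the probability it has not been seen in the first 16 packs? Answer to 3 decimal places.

On each pack the fixed card fails to appear with probability 4/5.
P(still missing after 16) = (4/5)^16 = 0.0281.

0.028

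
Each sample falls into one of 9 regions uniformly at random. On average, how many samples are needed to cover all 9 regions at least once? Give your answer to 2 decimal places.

25.46

The wait to go from k to k+1 distinct regions is geometric with mean 9/(9-k).
E[T] = 9/9 + 9/8 + 9/7 + ... + 9/2 + 9/1 = 9·H_{9}.
H_{9} = 2.829, so E[T] = 25.461.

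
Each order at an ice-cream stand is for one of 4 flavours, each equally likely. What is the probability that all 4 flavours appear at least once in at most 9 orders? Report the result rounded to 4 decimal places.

0.7114

By inclusion–exclusion over which flavours are missing,
P(all seen) = Σ_{j=0}^{4} (-1)^j C(4,j)((4-j)/4)^9
= 1.00000 - 0.30034 + 0.01172 - 0.00002 + 0.00000
= 0.71136.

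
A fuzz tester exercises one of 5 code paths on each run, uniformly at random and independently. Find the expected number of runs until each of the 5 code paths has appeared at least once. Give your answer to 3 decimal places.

After k distinct code paths have appeared, the next run gives a new one with probability (5-k)/5, so the expected wait for the (k+1)-th is 5/(5-k).
E[T] = 5/5 + 5/4 + 5/3 + 5/2 + 5/1 = 5·H_{5}.
H_{5} = 2.2833, so E[T] = 11.4167.

11.417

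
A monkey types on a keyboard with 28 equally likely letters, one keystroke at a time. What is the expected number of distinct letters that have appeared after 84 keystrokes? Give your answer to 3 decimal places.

26.680

For each letter, P(seen in 84 keystrokes) = 1 - (27/28)^84 = 0.9529.
By linearity of expectation, E[distinct seen] = 28·(1 - (27/28)^84) = 26.6804.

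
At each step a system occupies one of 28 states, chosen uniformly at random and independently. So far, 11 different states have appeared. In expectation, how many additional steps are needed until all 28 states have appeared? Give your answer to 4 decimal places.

With k distinct states already seen, the next new one takes an expected 28/(28-k) steps.
Sum over k = 11,...,27: E = 28/17 + 28/16 + 28/15 + ... + 28/2 + 28/1 = 96.30747.

96.3075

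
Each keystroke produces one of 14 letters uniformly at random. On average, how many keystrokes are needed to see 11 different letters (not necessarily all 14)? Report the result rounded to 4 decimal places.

19.8552

Going from k to k+1 distinct takes a geometric number of keystrokes with mean 14/(14-k).
Sum over k = 0,...,10: E = 14/14 + 14/13 + 14/12 + ... + 14/5 + 14/4 = 19.85521.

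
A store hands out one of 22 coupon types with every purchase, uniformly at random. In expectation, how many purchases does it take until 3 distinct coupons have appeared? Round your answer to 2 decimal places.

Going from k to k+1 distinct takes a geometric number of purchases with mean 22/(22-k).
Sum over k = 0,...,2: E = 22/22 + 22/21 + 22/20 = 3.148.

3.15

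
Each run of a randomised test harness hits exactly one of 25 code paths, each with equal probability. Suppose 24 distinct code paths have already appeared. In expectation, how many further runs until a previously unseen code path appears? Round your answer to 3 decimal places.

Each run yields a new code path with probability (25-24)/25 = 1/25, so the wait is geometric with mean 25/1.
E = 25/1 = 25.0000.

25.000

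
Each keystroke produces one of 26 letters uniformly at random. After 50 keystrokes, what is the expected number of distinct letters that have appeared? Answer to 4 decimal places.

For each letter, P(seen in 50 keystrokes) = 1 - (25/26)^50 = 0.85929.
By linearity of expectation, E[distinct seen] = 26·(1 - (25/26)^50) = 22.34147.

22.3415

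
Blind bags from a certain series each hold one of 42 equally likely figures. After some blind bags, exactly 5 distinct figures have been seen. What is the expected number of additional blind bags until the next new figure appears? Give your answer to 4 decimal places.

The number of blind bags until the next new figure is geometric with success probability 37/42, so its mean is 42/37.
E = 42/37 = 1.13514.

1.1351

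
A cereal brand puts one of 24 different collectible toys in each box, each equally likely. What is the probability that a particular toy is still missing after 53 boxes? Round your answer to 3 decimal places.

Each box misses the fixed toy with probability (24-1)/24 = 23/24, independently.
P(still missing after 53) = (23/24)^53 = 0.1048.

0.105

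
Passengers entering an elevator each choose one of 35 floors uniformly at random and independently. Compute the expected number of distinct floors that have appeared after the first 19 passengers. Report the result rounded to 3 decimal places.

14.822

For each floor, P(seen in 19 passengers) = 1 - (34/35)^19 = 0.4235.
By linearity of expectation, E[distinct seen] = 35·(1 - (34/35)^19) = 14.8222.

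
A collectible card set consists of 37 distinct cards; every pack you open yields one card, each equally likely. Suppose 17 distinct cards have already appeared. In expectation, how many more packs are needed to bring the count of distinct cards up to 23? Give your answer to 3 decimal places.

With k distinct cards already seen, the next new one takes an expected 37/(37-k) packs.
Sum over k = 17,...,22: E = 37/20 + 37/19 + 37/18 + 37/17 + 37/16 + 37/15 = 12.8086.

12.809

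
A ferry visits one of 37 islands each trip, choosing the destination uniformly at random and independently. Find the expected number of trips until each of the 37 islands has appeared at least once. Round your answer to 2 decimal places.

Split into phases: going from k distinct to k+1 distinct takes on average 37/(37-k) trips.
E[T] = 37/37 + 37/36 + 37/35 + ... + 37/2 + 37/1 = 37·H_{37}.
H_{37} = 4.202, so E[T] = 155.459.

155.46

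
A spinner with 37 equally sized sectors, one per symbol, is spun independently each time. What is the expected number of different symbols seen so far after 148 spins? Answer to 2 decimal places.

36.36

For each symbol, P(seen in 148 spins) = 1 - (36/37)^148 = 0.983.
By linearity of expectation, E[distinct seen] = 37·(1 - (36/37)^148) = 36.359.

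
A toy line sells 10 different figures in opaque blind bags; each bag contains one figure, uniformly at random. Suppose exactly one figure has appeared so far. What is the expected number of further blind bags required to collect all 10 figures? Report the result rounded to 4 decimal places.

28.2897

With k distinct figures already seen, the next new one takes an expected 10/(10-k) blind bags.
Sum over k = 1,...,9: E = 10/9 + 10/8 + 10/7 + ... + 10/2 + 10/1 = 28.28968.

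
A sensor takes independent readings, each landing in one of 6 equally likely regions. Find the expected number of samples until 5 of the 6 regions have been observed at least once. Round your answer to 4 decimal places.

8.7000

With k distinct regions already seen, the next new one arrives after an expected 6/(6-k) samples.
Sum over k = 0,...,4: E = 6/6 + 6/5 + 6/4 + 6/3 + 6/2 = 8.70000.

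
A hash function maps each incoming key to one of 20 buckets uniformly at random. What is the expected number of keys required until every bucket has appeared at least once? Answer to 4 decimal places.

After k distinct buckets have appeared, the next key gives a new one with probability (20-k)/20, so the expected wait for the (k+1)-th is 20/(20-k).
E[T] = 20/20 + 20/19 + 20/18 + ... + 20/2 + 20/1 = 20·H_{20}.
H_{20} = 3.59774, so E[T] = 71.95479.

71.9548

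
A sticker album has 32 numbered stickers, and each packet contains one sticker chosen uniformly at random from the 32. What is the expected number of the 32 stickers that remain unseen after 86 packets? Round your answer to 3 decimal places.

For each sticker, P(unseen after 86) = (31/32)^86 = 0.0652.
By linearity of expectation, E[unseen] = 32·(31/32)^86 = 2.0862.

2.086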